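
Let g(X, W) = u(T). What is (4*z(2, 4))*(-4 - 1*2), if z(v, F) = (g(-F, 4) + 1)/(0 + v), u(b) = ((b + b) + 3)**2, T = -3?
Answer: -120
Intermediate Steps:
u(b) = (3 + 2*b)**2 (u(b) = (2*b + 3)**2 = (3 + 2*b)**2)
g(X, W) = 9 (g(X, W) = (3 + 2*(-3))**2 = (3 - 6)**2 = (-3)**2 = 9)
z(v, F) = 10/v (z(v, F) = (9 + 1)/(0 + v) = 10/v)
(4*z(2, 4))*(-4 - 1*2) = (4*(10/2))*(-4 - 1*2) = (4*(10*(1/2)))*(-4 - 2) = (4*5)*(-6) = 20*(-6) = -120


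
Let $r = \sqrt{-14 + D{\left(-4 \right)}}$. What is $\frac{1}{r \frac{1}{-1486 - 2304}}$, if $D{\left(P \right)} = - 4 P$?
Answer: $- 1895 \sqrt{2} \approx -2679.9$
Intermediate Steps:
$r = \sqrt{2}$ ($r = \sqrt{-14 - -16} = \sqrt{-14 + 16} = \sqrt{2} \approx 1.4142$)
$\frac{1}{r \frac{1}{-1486 - 2304}} = \frac{1}{\sqrt{2} \frac{1}{-1486 - 2304}} = \frac{1}{\sqrt{2} \frac{1}{-3790}} = \frac{1}{\sqrt{2} \left(- \frac{1}{3790}\right)} = \frac{1}{\left(- \frac{1}{3790}\right) \sqrt{2}} = - 1895 \sqrt{2}$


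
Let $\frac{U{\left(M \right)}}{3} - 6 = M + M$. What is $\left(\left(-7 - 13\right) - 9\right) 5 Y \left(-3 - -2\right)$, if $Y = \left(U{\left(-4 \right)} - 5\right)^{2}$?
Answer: $17545$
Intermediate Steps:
$U{\left(M \right)} = 18 + 6 M$ ($U{\left(M \right)} = 18 + 3 \left(M + M\right) = 18 + 3 \cdot 2 M = 18 + 6 M$)
$Y = 121$ ($Y = \left(\left(18 + 6 \left(-4\right)\right) - 5\right)^{2} = \left(\left(18 - 24\right) - 5\right)^{2} = \left(-6 - 5\right)^{2} = \left(-11\right)^{2} = 121$)
$\left(\left(-7 - 13\right) - 9\right) 5 Y \left(-3 - -2\right) = \left(\left(-7 - 13\right) - 9\right) 5 \cdot 121 \left(-3 - -2\right) = \left(-20 - 9\right) 605 \left(-3 + 2\right) = - 29 \cdot 605 \left(-1\right) = \left(-29\right) \left(-605\right) = 17545$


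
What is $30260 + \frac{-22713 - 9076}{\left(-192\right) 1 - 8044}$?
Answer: $\frac{249253149}{8236} \approx 30264.0$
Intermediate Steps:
$30260 + \frac{-22713 - 9076}{\left(-192\right) 1 - 8044} = 30260 - \frac{31789}{-192 - 8044} = 30260 - \frac{31789}{-8236} = 30260 - - \frac{31789}{8236} = 30260 + \frac{31789}{8236} = \frac{249253149}{8236}$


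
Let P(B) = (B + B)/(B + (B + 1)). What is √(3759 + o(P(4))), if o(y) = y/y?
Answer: 4*√235 ≈ 61.319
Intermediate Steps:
P(B) = 2*B/(1 + 2*B) (P(B) = (2*B)/(B + (1 + B)) = (2*B)/(1 + 2*B) = 2*B/(1 + 2*B))
o(y) = 1
√(3759 + o(P(4))) = √(3759 + 1) = √3760 = 4*√235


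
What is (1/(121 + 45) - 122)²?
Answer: 410103001/27556 ≈ 14883.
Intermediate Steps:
(1/(121 + 45) - 122)² = (1/166 - 122)² = (-20251/166)² = 410103001/27556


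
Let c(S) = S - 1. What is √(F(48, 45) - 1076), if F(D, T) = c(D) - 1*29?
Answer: 23*I*√2 ≈ 32.527*I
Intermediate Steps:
c(S) = -1 + S
F(D, T) = -30 + D (F(D, T) = (-1 + D) - 1*29 = (-1 + D) - 29 = -30 + D)
√(F(48, 45) - 1076) = √((-30 + 48) - 1076) = √(18 - 1076) = √(-1058) = 23*I*√2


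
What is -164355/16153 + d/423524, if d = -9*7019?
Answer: -70628688183/6841183172 ≈ -10.324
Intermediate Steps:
d = -63171
-164355/16153 + d/423524 = -164355/16153 - 63171/423524 = -70628688183/6841183172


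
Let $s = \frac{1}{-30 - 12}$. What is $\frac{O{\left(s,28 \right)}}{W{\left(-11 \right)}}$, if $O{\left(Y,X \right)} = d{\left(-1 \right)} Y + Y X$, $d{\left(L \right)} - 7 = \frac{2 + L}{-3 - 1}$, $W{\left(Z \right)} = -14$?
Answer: $\frac{139}{2352} \approx 0.059099$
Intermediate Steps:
$d{\left(L \right)} = \frac{13}{2} - \frac{L}{4}$ ($d{\left(L \right)} = 7 + \frac{2 + L}{-3 - 1} = 7 + \frac{2 + L}{-4} = 7 + \left(2 + L\right) \left(- \frac{1}{4}\right) = 7 - \left(\frac{1}{2} + \frac{L}{4}\right) = \frac{13}{2} - \frac{L}{4}$)
$s = - \frac{1}{42}$ ($s = \frac{1}{-42} = - \frac{1}{42} \approx -0.02381$)
$O{\left(Y,X \right)} = \frac{27 Y}{4} + X Y$ ($O{\left(Y,X \right)} = \left(\frac{13}{2} - - \frac{1}{4}\right) Y + Y X = \left(\frac{13}{2} + \frac{1}{4}\right) Y + X Y = \frac{27 Y}{4} + X Y$)
$\frac{O{\left(s,28 \right)}}{W{\left(-11 \right)}} = \frac{\frac{1}{4} \left(- \frac{1}{42}\right) \left(27 + 4 \cdot 28\right)}{-14} = \frac{1}{4} \left(- \frac{1}{42}\right) \left(27 + 112\right) \left(- \frac{1}{14}\right) = \frac{1}{4} \left(- \frac{1}{42}\right) 139 \left(- \frac{1}{14}\right) = \left(- \frac{139}{168}\right) \left(- \frac{1}{14}\right) = \frac{139}{2352}$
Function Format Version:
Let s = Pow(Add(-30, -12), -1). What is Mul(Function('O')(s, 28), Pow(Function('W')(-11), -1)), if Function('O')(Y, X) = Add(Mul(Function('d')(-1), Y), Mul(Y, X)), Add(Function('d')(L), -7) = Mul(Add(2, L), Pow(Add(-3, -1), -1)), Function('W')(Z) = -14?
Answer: Rational(139, 2352) ≈ 0.059099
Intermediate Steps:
Function('d')(L) = Add(Rational(13, 2), Mul(Rational(-1, 4), L)) (Function('d')(L) = Add(7, Mul(Add(2, L), Pow(Add(-3, -1), -1))) = Add(7, Mul(Add(2, L), Pow(-4, -1))) = Add(7, Mul(Add(2, L), Rational(-1, 4))) = Add(7, Add(Rational(-1, 2), Mul(Rational(-1, 4), L))) = Add(Rational(13, 2), Mul(Rational(-1, 4), L)))
s = Rational(-1, 42) (s = Pow(-42, -1) = Rational(-1, 42) ≈ -0.023810)
Function('O')(Y, X) = Add(Mul(Rational(27, 4), Y), Mul(X, Y)) (Function('O')(Y, X) = Add(Mul(Add(Rational(13, 2), Mul(Rational(-1, 4), -1)), Y), Mul(Y, X)) = Add(Mul(Add(Rational(13, 2), Rational(1, 4)), Y), Mul(X, Y)) = Add(Mul(Rational(27, 4), Y), Mul(X, Y)))
Mul(Function('O')(s, 28), Pow(Function('W')(-11), -1)) = Mul(Mul(Rational(1, 4), Rational(-1, 42), Add(27, Mul(4, 28))), Pow(-14, -1)) = Mul(Mul(Rational(1, 4), Rational(-1, 42), Add(27, 112)), Rational(-1, 14)) = Mul(Mul(Rational(1, 4), Rational(-1, 42), 139), Rational(-1, 14)) = Mul(Rational(-139, 168), Rational(-1, 14)) = Rational(139, 2352)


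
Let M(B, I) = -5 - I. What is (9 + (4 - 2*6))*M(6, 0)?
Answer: -5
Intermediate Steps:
(9 + (4 - 2*6))*M(6, 0) = (9 + (4 - 2*6))*(-5 - 1*0) = (9 + (4 - 12))*(-5 + 0) = (9 - 8)*(-5) = 1*(-5) = -5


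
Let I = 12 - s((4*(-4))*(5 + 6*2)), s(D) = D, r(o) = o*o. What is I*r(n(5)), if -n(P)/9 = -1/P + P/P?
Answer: 368064/25 ≈ 14723.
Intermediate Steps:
n(P) = -9 + 9/P (n(P) = -9*(-1/P + P/P) = -9*(-1/P + 1) = -9*(1 - 1/P) = -9 + 9/P)
r(o) = o²
I = 284 (I = 12 - 4*(-4)*(5 + 6*2) = 12 - (-16)*(5 + 12) = 12 - (-16)*17 = 12 - 1*(-272) = 12 + 272 = 284)
I*r(n(5)) = 284*(-9 + 9/5)² = 284*(-36/5)² = 284*(1296/25) = 368064/25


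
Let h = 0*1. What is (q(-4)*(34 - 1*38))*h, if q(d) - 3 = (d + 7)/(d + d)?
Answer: 0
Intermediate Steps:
q(d) = 3 + (7 + d)/(2*d) (q(d) = 3 + (d + 7)/(d + d) = 3 + (7 + d)/((2*d)) = 3 + (7 + d)*(1/(2*d)) = 3 + (7 + d)/(2*d))
h = 0
(q(-4)*(34 - 1*38))*h = (((7/2)*(1 - 4)/(-4))*(34 - 1*38))*0 = (((7/2)*(-¼)*(-3))*(34 - 38))*0 = ((21/8)*(-4))*0 = -21/2*0 = 0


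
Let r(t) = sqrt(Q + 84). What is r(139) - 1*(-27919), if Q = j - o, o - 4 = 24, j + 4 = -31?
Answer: 27919 + sqrt(21) ≈ 27924.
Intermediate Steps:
j = -35 (j = -4 - 31 = -35)
o = 28 (o = 4 + 24 = 28)
Q = -63 (Q = -35 - 1*28 = -35 - 28 = -63)
r(t) = sqrt(21) (r(t) = sqrt(-63 + 84) = sqrt(21))
r(139) - 1*(-27919) = sqrt(21) - 1*(-27919) = sqrt(21) + 27919 = 27919 + sqrt(21)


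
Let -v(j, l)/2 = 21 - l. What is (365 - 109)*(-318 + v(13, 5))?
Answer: -89600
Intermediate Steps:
v(j, l) = -42 + 2*l (v(j, l) = -2*(21 - l) = -42 + 2*l)
(365 - 109)*(-318 + v(13, 5)) = (365 - 109)*(-318 + (-42 + 2*5)) = 256*(-318 + (-42 + 10)) = 256*(-318 - 32) = 256*(-350) = -89600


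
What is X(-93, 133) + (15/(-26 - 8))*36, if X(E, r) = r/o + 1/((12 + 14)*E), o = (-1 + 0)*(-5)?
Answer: 2202713/205530 ≈ 10.717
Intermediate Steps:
o = 5 (o = -1*(-5) = 5)
X(E, r) = r/5 + 1/(26*E) (X(E, r) = r/5 + 1/((12 + 14)*E) = r*(⅕) + 1/(26*E) = r/5 + 1/(26*E))
X(-93, 133) + (15/(-26 - 8))*36 = ((⅕)*133 + (1/26)/(-93)) + (15/(-26 - 8))*36 = (133/5 + (1/26)*(-1/93)) + (15/(-34))*36 = (133/5 - 1/2418) - 1/34*15*36 = 321589/12090 - 15/34*36 = 321589/12090 - 270/17 = 2202713/205530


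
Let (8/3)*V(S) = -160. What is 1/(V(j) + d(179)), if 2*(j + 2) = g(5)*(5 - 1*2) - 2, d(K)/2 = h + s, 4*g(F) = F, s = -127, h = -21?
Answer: -1/356 ≈ -0.0028090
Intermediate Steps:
g(F) = F/4
d(K) = -296 (d(K) = 2*(-21 - 127) = 2*(-148) = -296)
j = -9/8 (j = -2 + (((¼)*5)*(5 - 1*2) - 2)/2 = -2 + (5*(5 - 2)/4 - 2)/2 = -2 + ((5/4)*3 - 2)/2 = -2 + (15/4 - 2)/2 = -2 + (½)*(7/4) = -2 + 7/8 = -9/8 ≈ -1.1250)
V(S) = -60 (V(S) = (3/8)*(-160) = -60)
1/(V(j) + d(179)) = 1/(-60 - 296) = 1/(-356) = -1/356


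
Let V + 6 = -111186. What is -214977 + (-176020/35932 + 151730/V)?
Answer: -8258976767947/38416836 ≈ -2.1498e+5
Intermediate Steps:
V = -111192 (V = -6 - 111186 = -111192)
-214977 + (-176020/35932 + 151730/V) = -214977 + (-176020/35932 + 151730/(-111192)) = -214977 + (-176020*1/35932 + 151730*(-1/111192)) = -214977 + (-3385/691 - 75865/55596) = -214977 - 240615175/38416836 = -8258976767947/38416836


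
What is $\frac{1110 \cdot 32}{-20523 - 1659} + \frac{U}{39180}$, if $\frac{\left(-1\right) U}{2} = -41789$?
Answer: $\frac{38521133}{72424230} \approx 0.53188$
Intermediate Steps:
$U = 83578$ ($U = \left(-2\right) \left(-41789\right) = 83578$)
$\frac{1110 \cdot 32}{-20523 - 1659} + \frac{U}{39180} = \frac{1110 \cdot 32}{-20523 - 1659} + \frac{83578}{39180} = \frac{35520}{-20523 - 1659} + 83578 \cdot \frac{1}{39180} = \frac{35520}{-22182} + \frac{41789}{19590} = 35520 \left(- \frac{1}{22182}\right) + \frac{41789}{19590} = - \frac{5920}{3697} + \frac{41789}{19590} = \frac{38521133}{72424230}$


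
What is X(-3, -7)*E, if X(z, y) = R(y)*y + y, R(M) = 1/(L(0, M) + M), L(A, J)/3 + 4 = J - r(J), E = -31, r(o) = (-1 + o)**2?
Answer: 50127/232 ≈ 216.06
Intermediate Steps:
L(A, J) = -12 - 3*(-1 + J)**2 + 3*J (L(A, J) = -12 + 3*(J - (-1 + J)**2) = -12 + (-3*(-1 + J)**2 + 3*J) = -12 - 3*(-1 + J)**2 + 3*J)
R(M) = 1/(-12 - 3*(-1 + M)**2 + 4*M) (R(M) = 1/((-12 - 3*(-1 + M)**2 + 3*M) + M) = 1/(-12 - 3*(-1 + M)**2 + 4*M))
X(z, y) = y - y/(15 - 10*y + 3*y**2) (X(z, y) = (-1/(15 - 10*y + 3*y**2))*y + y = -y/(15 - 10*y + 3*y**2) + y = y - y/(15 - 10*y + 3*y**2))
X(-3, -7)*E = -7*(14 - 10*(-7) + 3*(-7)**2)/(15 - 10*(-7) + 3*(-7)**2)*(-31) = -7*(14 + 70 + 3*49)/(15 + 70 + 3*49)*(-31) = -7*(14 + 70 + 147)/(15 + 70 + 147)*(-31) = -7*231/232*(-31) = -7*1/232*231*(-31) = -1617/232*(-31) = 50127/232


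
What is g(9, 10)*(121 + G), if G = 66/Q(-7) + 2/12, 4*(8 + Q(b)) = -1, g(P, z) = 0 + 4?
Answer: 1358/3 ≈ 452.67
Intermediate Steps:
g(P, z) = 4
Q(b) = -33/4 (Q(b) = -8 + (¼)*(-1) = -8 - ¼ = -33/4)
G = -47/6 (G = 66/(-33/4) + 2/12 = 66*(-4/33) + 2*(1/12) = -8 + ⅙ = -47/6 ≈ -7.8333)
g(9, 10)*(121 + G) = 4*(121 - 47/6) = 4*(679/6) = 1358/3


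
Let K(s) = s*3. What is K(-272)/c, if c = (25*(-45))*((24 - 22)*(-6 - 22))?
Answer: -34/2625 ≈ -0.012952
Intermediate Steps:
K(s) = 3*s
c = 63000 (c = -2250*(-28) = -1125*(-56) = 63000)
K(-272)/c = (3*(-272))/63000 = -816*1/63000 = -34/2625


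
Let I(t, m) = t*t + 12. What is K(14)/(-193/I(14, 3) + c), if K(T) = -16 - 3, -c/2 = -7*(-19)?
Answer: 3952/55521 ≈ 0.071180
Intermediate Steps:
I(t, m) = 12 + t**2 (I(t, m) = t**2 + 12 = 12 + t**2)
c = -266 (c = -(-14)*(-19) = -2*133 = -266)
K(T) = -19
K(14)/(-193/I(14, 3) + c) = -19/(-193/(12 + 14**2) - 266) = -19/(-193/(12 + 196) - 266) = -19/(-193/208 - 266) = -19/(-55521/208) = -208/55521*(-19) = 3952/55521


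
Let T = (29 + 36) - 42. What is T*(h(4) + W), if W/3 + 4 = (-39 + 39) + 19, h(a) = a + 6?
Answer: 1265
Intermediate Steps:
T = 23 (T = 65 - 42 = 23)
h(a) = 6 + a
W = 45 (W = -12 + 3*((-39 + 39) + 19) = -12 + 3*(0 + 19) = -12 + 3*19 = -12 + 57 = 45)
T*(h(4) + W) = 23*((6 + 4) + 45) = 23*(10 + 45) = 23*55 = 1265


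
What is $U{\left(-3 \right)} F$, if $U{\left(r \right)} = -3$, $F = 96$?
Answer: $-288$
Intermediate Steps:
$U{\left(-3 \right)} F = \left(-3\right) 96 = -288$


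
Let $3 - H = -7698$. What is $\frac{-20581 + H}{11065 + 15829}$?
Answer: $- \frac{920}{1921} \approx -0.47892$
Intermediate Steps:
$H = 7701$ ($H = 3 - -7698 = 3 + 7698 = 7701$)
$\frac{-20581 + H}{11065 + 15829} = \frac{-20581 + 7701}{11065 + 15829} = - \frac{12880}{26894} = \left(-12880\right) \frac{1}{26894} = - \frac{920}{1921}$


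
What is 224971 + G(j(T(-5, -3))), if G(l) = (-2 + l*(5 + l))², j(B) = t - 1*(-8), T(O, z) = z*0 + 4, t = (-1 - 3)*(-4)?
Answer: 706607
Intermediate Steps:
t = 16 (t = -4*(-4) = 16)
T(O, z) = 4 (T(O, z) = 0 + 4 = 4)
j(B) = 24 (j(B) = 16 - 1*(-8) = 16 + 8 = 24)
224971 + G(j(T(-5, -3))) = 224971 + (-2 + 24² + 5*24)² = 224971 + (-2 + 576 + 120)² = 224971 + 694² = 224971 + 481636 = 706607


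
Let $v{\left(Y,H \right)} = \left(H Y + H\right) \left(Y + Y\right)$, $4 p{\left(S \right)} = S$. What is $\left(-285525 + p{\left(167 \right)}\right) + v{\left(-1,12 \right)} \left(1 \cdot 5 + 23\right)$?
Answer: $- \frac{1141933}{4} \approx -2.8548 \cdot 10^{5}$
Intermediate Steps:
$p{\left(S \right)} = \frac{S}{4}$
$v{\left(Y,H \right)} = 2 Y \left(H + H Y\right)$ ($v{\left(Y,H \right)} = \left(H + H Y\right) 2 Y = 2 Y \left(H + H Y\right)$)
$\left(-285525 + p{\left(167 \right)}\right) + v{\left(-1,12 \right)} \left(1 \cdot 5 + 23\right) = \left(-285525 + \frac{1}{4} \cdot 167\right) + 2 \cdot 12 \left(-1\right) \left(1 - 1\right) \left(1 \cdot 5 + 23\right) = \left(-285525 + \frac{167}{4}\right) + 2 \cdot 12 \left(-1\right) 0 \left(5 + 23\right) = - \frac{1141933}{4} + 0 \cdot 28 = - \frac{1141933}{4} + 0 = - \frac{1141933}{4}$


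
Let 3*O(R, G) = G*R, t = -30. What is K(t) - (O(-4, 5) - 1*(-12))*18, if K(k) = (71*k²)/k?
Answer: -2226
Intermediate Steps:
O(R, G) = G*R/3 (O(R, G) = (G*R)/3 = G*R/3)
K(k) = 71*k
K(t) - (O(-4, 5) - 1*(-12))*18 = 71*(-30) - ((⅓)*5*(-4) - 1*(-12))*18 = -2130 - (-20/3 + 12)*18 = -2130 - 16*18/3 = -2130 - 1*96 = -2130 - 96 = -2226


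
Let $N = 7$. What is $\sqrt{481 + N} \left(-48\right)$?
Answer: $- 96 \sqrt{122} \approx -1060.4$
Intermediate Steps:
$\sqrt{481 + N} \left(-48\right) = \sqrt{481 + 7} \left(-48\right) = \sqrt{488} \left(-48\right) = 2 \sqrt{122} \left(-48\right) = - 96 \sqrt{122}$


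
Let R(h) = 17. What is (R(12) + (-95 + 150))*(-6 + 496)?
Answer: 35280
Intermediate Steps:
(R(12) + (-95 + 150))*(-6 + 496) = (17 + (-95 + 150))*(-6 + 496) = (17 + 55)*490 = 72*490 = 35280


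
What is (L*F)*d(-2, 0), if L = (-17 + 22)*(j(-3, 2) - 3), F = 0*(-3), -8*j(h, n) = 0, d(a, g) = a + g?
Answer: 0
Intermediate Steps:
j(h, n) = 0 (j(h, n) = -1/8*0 = 0)
F = 0
L = -15 (L = (-17 + 22)*(0 - 3) = 5*(-3) = -15)
(L*F)*d(-2, 0) = (-15*0)*(-2 + 0) = 0*(-2) = 0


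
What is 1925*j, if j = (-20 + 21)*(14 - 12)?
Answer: 3850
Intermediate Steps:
j = 2 (j = 1*2 = 2)
1925*j = 1925*2 = 3850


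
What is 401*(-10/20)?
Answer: -401/2 ≈ -200.50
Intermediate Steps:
401*(-10/20) = 401*(-10*1/20) = 401*(-½) = -401/2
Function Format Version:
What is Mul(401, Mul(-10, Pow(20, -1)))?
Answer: Rational(-401, 2) ≈ -200.50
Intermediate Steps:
Mul(401, Mul(-10, Pow(20, -1))) = Mul(401, Mul(-10, Rational(1, 20))) = Mul(401, Rational(-1, 2)) = Rational(-401, 2)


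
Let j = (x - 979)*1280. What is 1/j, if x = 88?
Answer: -1/1140480 ≈ -8.7682e-7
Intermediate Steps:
j = -1140480 (j = (88 - 979)*1280 = -891*1280 = -1140480)
1/j = 1/(-1140480) = -1/1140480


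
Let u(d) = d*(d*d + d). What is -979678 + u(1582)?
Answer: 3960832414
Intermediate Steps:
u(d) = d*(d + d**2) (u(d) = d*(d**2 + d) = d*(d + d**2))
-979678 + u(1582) = -979678 + 1582**2*(1 + 1582) = -979678 + 2502724*1583 = -979678 + 3961812092 = 3960832414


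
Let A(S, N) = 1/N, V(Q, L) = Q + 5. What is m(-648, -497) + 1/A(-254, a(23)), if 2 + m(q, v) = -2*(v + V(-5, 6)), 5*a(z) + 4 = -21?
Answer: 987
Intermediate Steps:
V(Q, L) = 5 + Q
a(z) = -5 (a(z) = -4/5 + (1/5)*(-21) = -4/5 - 21/5 = -5)
m(q, v) = -2 - 2*v (m(q, v) = -2 - 2*(v + (5 - 5)) = -2 - 2*(v + 0) = -2 - 2*v)
m(-648, -497) + 1/A(-254, a(23)) = (-2 - 2*(-497)) + 1/(1/(-5)) = (-2 + 994) + 1/(-1/5) = 992 - 5 = 987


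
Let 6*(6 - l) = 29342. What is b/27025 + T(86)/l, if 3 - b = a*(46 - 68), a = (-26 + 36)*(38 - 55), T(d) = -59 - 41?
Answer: -46650761/395997325 ≈ -0.11781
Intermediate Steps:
T(d) = -100
l = -14653/3 (l = 6 - ⅙*29342 = 6 - 14671/3 = -14653/3 ≈ -4884.3)
a = -170 (a = 10*(-17) = -170)
b = -3737 (b = 3 - (-170)*(46 - 68) = 3 - (-170)*(-22) = 3 - 1*3740 = 3 - 3740 = -3737)
b/27025 + T(86)/l = -3737/27025 - 100/(-14653/3) = -3737*1/27025 - 100*(-3/14653) = -3737/27025 + 300/14653 = -46650761/395997325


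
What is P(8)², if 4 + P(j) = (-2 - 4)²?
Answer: 1024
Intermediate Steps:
P(j) = 32 (P(j) = -4 + (-2 - 4)² = -4 + (-6)² = -4 + 36 = 32)
P(8)² = 32² = 1024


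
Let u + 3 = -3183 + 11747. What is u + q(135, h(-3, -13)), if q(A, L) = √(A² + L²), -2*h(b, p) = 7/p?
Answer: 8561 + √12320149/26 ≈ 8696.0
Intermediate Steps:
h(b, p) = -7/(2*p)
u = 8561 (u = -3 + (-3183 + 11747) = -3 + 8564 = 8561)
u + q(135, h(-3, -13)) = 8561 + √(135² + (-7/2/(-13))²) = 8561 + √(18225 + (-7/2*(-1/13))²) = 8561 + √(18225 + (7/26)²) = 8561 + √(18225 + 49/676) = 8561 + √(12320149/676) = 8561 + √12320149/26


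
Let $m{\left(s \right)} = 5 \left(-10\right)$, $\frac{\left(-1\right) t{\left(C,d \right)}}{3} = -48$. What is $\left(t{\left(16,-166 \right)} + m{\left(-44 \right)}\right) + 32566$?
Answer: $32660$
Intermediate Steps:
$t{\left(C,d \right)} = 144$ ($t{\left(C,d \right)} = \left(-3\right) \left(-48\right) = 144$)
$m{\left(s \right)} = -50$
$\left(t{\left(16,-166 \right)} + m{\left(-44 \right)}\right) + 32566 = \left(144 - 50\right) + 32566 = 94 + 32566 = 32660$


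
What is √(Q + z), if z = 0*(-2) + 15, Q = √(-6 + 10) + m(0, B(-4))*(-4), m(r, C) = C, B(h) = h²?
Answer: I*√47 ≈ 6.8557*I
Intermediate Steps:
Q = -62 (Q = √(-6 + 10) + (-4)²*(-4) = √4 + 16*(-4) = 2 - 64 = -62)
z = 15 (z = 0 + 15 = 15)
√(Q + z) = √(-62 + 15) = √(-47) = I*√47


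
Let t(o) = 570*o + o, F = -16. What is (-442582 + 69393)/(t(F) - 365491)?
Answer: 373189/374627 ≈ 0.99616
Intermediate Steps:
t(o) = 571*o
(-442582 + 69393)/(t(F) - 365491) = (-442582 + 69393)/(571*(-16) - 365491) = -373189/(-9136 - 365491) = -373189/(-374627) = -373189*(-1/374627) = 373189/374627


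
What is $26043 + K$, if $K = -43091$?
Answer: $-17048$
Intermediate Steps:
$26043 + K = 26043 - 43091 = -17048$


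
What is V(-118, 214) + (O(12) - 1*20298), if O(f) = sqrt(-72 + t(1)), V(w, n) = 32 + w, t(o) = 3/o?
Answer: -20384 + I*sqrt(69) ≈ -20384.0 + 8.3066*I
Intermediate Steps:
O(f) = I*sqrt(69) (O(f) = sqrt(-72 + 3/1) = sqrt(-72 + 3*1) = sqrt(-72 + 3) = sqrt(-69) = I*sqrt(69))
V(-118, 214) + (O(12) - 1*20298) = (32 - 118) + (I*sqrt(69) - 1*20298) = -86 + (I*sqrt(69) - 20298) = -86 + (-20298 + I*sqrt(69)) = -20384 + I*sqrt(69)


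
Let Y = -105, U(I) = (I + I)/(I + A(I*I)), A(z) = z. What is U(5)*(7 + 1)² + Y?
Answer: -251/3 ≈ -83.667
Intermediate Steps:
U(I) = 2*I/(I + I²) (U(I) = (I + I)/(I + I*I) = (2*I)/(I + I²) = 2*I/(I + I²))
U(5)*(7 + 1)² + Y = (2/(1 + 5))*(7 + 1)² - 105 = (2/6)*8² - 105 = (2*(⅙))*64 - 105 = (⅓)*64 - 105 = 64/3 - 105 = -251/3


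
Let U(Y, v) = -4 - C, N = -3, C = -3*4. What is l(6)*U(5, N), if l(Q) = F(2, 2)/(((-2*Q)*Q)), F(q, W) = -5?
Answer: 5/9 ≈ 0.55556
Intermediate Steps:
C = -12
U(Y, v) = 8 (U(Y, v) = -4 - 1*(-12) = -4 + 12 = 8)
l(Q) = 5/(2*Q**2) (l(Q) = -5*(-1/(2*Q**2)) = -(-5)/(2*Q**2) = 5/(2*Q**2))
l(6)*U(5, N) = ((5/2)/6**2)*8 = ((5/2)*(1/36))*8 = (5/72)*8 = 5/9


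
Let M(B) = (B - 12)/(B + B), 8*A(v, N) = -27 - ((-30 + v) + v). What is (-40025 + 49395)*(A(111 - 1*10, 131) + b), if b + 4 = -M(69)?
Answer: -25247465/92 ≈ -2.7443e+5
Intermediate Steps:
A(v, N) = 3/8 - v/4 (A(v, N) = (-27 - ((-30 + v) + v))/8 = (-27 - (-30 + 2*v))/8 = (-27 + (30 - 2*v))/8 = (3 - 2*v)/8 = 3/8 - v/4)
M(B) = (-12 + B)/(2*B) (M(B) = (-12 + B)/((2*B)) = (-12 + B)*(1/(2*B)) = (-12 + B)/(2*B))
b = -203/46 (b = -4 - (-12 + 69)/(2*69) = -4 - 57/(2*69) = -4 - 1*19/46 = -4 - 19/46 = -203/46 ≈ -4.4130)
(-40025 + 49395)*(A(111 - 1*10, 131) + b) = (-40025 + 49395)*((3/8 - (111 - 1*10)/4) - 203/46) = 9370*((3/8 - (111 - 10)/4) - 203/46) = 9370*((3/8 - ¼*101) - 203/46) = 9370*((3/8 - 101/4) - 203/46) = 9370*(-199/8 - 203/46) = 9370*(-5389/184) = -25247465/92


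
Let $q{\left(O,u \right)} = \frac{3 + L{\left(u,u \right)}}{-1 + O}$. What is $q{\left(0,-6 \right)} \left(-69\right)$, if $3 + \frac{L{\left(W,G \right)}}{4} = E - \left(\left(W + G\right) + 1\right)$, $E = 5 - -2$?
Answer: $4347$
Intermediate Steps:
$E = 7$ ($E = 5 + 2 = 7$)
$L{\left(W,G \right)} = 12 - 4 G - 4 W$ ($L{\left(W,G \right)} = -12 + 4 \left(7 - \left(\left(W + G\right) + 1\right)\right) = -12 + 4 \left(7 - \left(\left(G + W\right) + 1\right)\right) = -12 + 4 \left(7 - \left(1 + G + W\right)\right) = -12 + 4 \left(6 - G - W\right) = -12 - \left(-24 + 4 G + 4 W\right) = 12 - 4 G - 4 W$)
$q{\left(O,u \right)} = \frac{15 - 8 u}{-1 + O}$ ($q{\left(O,u \right)} = \frac{3 - \left(-12 + 8 u\right)}{-1 + O} = \frac{15 - 8 u}{-1 + O}$)
$q{\left(0,-6 \right)} \left(-69\right) = \frac{15 - -48}{-1 + 0} \left(-69\right) = \frac{15 + 48}{-1} \left(-69\right) = \left(-1\right) 63 \left(-69\right) = \left(-63\right) \left(-69\right) = 4347$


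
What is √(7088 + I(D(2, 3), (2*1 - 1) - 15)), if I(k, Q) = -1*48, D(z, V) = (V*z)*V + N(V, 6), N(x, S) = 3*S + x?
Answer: 8*√110 ≈ 83.905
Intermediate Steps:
N(x, S) = x + 3*S
D(z, V) = 18 + V + z*V² (D(z, V) = (V*z)*V + (V + 3*6) = z*V² + (V + 18) = z*V² + (18 + V) = 18 + V + z*V²)
I(k, Q) = -48
√(7088 + I(D(2, 3), (2*1 - 1) - 15)) = √(7088 - 48) = √7040 = 8*√110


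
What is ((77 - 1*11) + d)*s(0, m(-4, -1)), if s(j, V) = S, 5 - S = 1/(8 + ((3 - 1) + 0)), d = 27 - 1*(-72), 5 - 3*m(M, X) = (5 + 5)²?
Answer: 1617/2 ≈ 808.50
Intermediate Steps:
m(M, X) = -95/3 (m(M, X) = 5/3 - (5 + 5)²/3 = 5/3 - ⅓*10² = 5/3 - ⅓*100 = 5/3 - 100/3 = -95/3)
d = 99 (d = 27 + 72 = 99)
S = 49/10 (S = 5 - 1/(8 + ((3 - 1) + 0)) = 5 - 1/(8 + (2 + 0)) = 5 - 1/(8 + 2) = 5 - 1/10 = 5 - 1*⅒ = 5 - ⅒ = 49/10 ≈ 4.9000)
s(j, V) = 49/10
((77 - 1*11) + d)*s(0, m(-4, -1)) = ((77 - 1*11) + 99)*(49/10) = ((77 - 11) + 99)*(49/10) = (66 + 99)*(49/10) = 165*(49/10) = 1617/2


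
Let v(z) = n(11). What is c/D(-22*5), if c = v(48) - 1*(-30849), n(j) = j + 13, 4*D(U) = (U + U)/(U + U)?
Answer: 123492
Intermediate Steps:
D(U) = 1/4 (D(U) = ((U + U)/(U + U))/4 = ((2*U)/((2*U)))/4 = ((2*U)*(1/(2*U)))/4 = (1/4)*1 = 1/4)
n(j) = 13 + j
v(z) = 24 (v(z) = 13 + 11 = 24)
c = 30873 (c = 24 - 1*(-30849) = 24 + 30849 = 30873)
c/D(-22*5) = 30873/(1/4) = 30873*4 = 123492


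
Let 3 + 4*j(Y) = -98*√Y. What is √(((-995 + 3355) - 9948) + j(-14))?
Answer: √(-30355 - 98*I*√14)/2 ≈ 0.52615 - 87.115*I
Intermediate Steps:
j(Y) = -¾ - 49*√Y/2 (j(Y) = -¾ + (-98*√Y)/4 = -¾ - 49*√Y/2)
√(((-995 + 3355) - 9948) + j(-14)) = √(((-995 + 3355) - 9948) + (-¾ - 49*I*√14/2)) = √((2360 - 9948) + (-¾ - 49*I*√14/2)) = √(-7588 + (-¾ - 49*I*√14/2)) = √(-30355/4 - 49*I*√14/2)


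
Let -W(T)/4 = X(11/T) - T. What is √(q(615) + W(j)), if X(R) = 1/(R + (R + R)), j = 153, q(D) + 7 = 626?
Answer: √146707/11 ≈ 34.820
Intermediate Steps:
q(D) = 619 (q(D) = -7 + 626 = 619)
X(R) = 1/(3*R) (X(R) = 1/(R + 2*R) = 1/(3*R))
W(T) = 128*T/33 (W(T) = -4*(1/(3*((11/T))) - T) = -4*((T/11)/3 - T) = -4*(T/33 - T) = -(-128)*T/33 = 128*T/33)
√(q(615) + W(j)) = √(619 + (128/33)*153) = √(619 + 6528/11) = √(13337/11) = √146707/11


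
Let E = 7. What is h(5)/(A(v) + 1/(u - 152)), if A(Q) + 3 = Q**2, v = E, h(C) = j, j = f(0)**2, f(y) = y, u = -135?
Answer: 0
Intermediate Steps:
j = 0 (j = 0**2 = 0)
h(C) = 0
v = 7
A(Q) = -3 + Q**2
h(5)/(A(v) + 1/(u - 152)) = 0/((-3 + 7**2) + 1/(-135 - 152)) = 0/((-3 + 49) + 1/(-287)) = 0/(46 - 1/287) = 0/(13201/287) = 0*(287/13201) = 0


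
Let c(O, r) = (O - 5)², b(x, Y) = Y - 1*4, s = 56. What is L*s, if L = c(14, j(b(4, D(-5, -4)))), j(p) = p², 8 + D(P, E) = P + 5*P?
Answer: 4536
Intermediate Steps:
D(P, E) = -8 + 6*P (D(P, E) = -8 + (P + 5*P) = -8 + 6*P)
b(x, Y) = -4 + Y (b(x, Y) = Y - 4 = -4 + Y)
c(O, r) = (-5 + O)²
L = 81 (L = (-5 + 14)² = 9² = 81)
L*s = 81*56 = 4536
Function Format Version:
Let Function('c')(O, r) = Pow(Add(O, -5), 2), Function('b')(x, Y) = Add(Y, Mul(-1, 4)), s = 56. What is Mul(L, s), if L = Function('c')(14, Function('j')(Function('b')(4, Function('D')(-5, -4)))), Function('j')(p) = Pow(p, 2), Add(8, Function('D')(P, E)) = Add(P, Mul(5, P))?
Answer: 4536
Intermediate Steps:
Function('D')(P, E) = Add(-8, Mul(6, P)) (Function('D')(P, E) = Add(-8, Add(P, Mul(5, P))) = Add(-8, Mul(6, P)))
Function('b')(x, Y) = Add(-4, Y) (Function('b')(x, Y) = Add(Y, -4) = Add(-4, Y))
Function('c')(O, r) = Pow(Add(-5, O), 2)
L = 81 (L = Pow(Add(-5, 14), 2) = Pow(9, 2) = 81)
Mul(L, s) = Mul(81, 56) = 4536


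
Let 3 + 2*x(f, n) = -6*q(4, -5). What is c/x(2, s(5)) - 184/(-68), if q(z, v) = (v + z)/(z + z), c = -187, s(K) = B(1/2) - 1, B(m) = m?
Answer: 25846/153 ≈ 168.93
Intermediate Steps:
s(K) = -1/2 (s(K) = 1/2 - 1 = -1/2)
q(z, v) = (v + z)/(2*z) (q(z, v) = (v + z)/((2*z)) = (v + z)*(1/(2*z)) = (v + z)/(2*z))
x(f, n) = -9/8 (x(f, n) = -3/2 + (-3*(-5 + 4)/4)/2 = -3/2 + (-3*(-1)/4)/2 = -3/2 + (-6*(-1/8))/2 = -3/2 + (1/2)*(3/4) = -3/2 + 3/8 = -9/8)
c/x(2, s(5)) - 184/(-68) = -187/(-9/8) - 184/(-68) = -187*(-8/9) - 184*(-1/68) = 1496/9 + 46/17 = 25846/153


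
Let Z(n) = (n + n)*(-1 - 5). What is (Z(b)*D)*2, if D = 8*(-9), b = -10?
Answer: -17280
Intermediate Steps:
Z(n) = -12*n (Z(n) = (2*n)*(-6) = -12*n)
D = -72
(Z(b)*D)*2 = (-12*(-10)*(-72))*2 = (120*(-72))*2 = -8640*2 = -17280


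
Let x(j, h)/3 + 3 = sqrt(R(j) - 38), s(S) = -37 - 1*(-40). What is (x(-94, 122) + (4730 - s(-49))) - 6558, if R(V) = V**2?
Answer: -1840 + 3*sqrt(8798) ≈ -1558.6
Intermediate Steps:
s(S) = 3 (s(S) = -37 + 40 = 3)
x(j, h) = -9 + 3*sqrt(-38 + j**2) (x(j, h) = -9 + 3*sqrt(j**2 - 38) = -9 + 3*sqrt(-38 + j**2))
(x(-94, 122) + (4730 - s(-49))) - 6558 = ((-9 + 3*sqrt(-38 + (-94)**2)) + (4730 - 1*3)) - 6558 = ((-9 + 3*sqrt(-38 + 8836)) + (4730 - 3)) - 6558 = ((-9 + 3*sqrt(8798)) + 4727) - 6558 = (4718 + 3*sqrt(8798)) - 6558 = -1840 + 3*sqrt(8798)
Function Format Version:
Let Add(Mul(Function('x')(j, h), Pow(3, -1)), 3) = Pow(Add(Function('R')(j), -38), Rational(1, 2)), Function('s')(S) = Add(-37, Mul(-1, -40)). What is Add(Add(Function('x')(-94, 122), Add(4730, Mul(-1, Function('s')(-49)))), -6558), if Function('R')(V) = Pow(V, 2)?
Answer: Add(-1840, Mul(3, Pow(8798, Rational(1, 2)))) ≈ -1558.6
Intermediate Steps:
Function('s')(S) = 3 (Function('s')(S) = Add(-37, 40) = 3)
Function('x')(j, h) = Add(-9, Mul(3, Pow(Add(-38, Pow(j, 2)), Rational(1, 2)))) (Function('x')(j, h) = Add(-9, Mul(3, Pow(Add(Pow(j, 2), -38), Rational(1, 2)))) = Add(-9, Mul(3, Pow(Add(-38, Pow(j, 2)), Rational(1, 2)))))
Add(Add(Function('x')(-94, 122), Add(4730, Mul(-1, Function('s')(-49)))), -6558) = Add(Add(Add(-9, Mul(3, Pow(Add(-38, Pow(-94, 2)), Rational(1, 2)))), Add(4730, Mul(-1, 3))), -6558) = Add(Add(Add(-9, Mul(3, Pow(Add(-38, 8836), Rational(1, 2)))), Add(4730, -3)), -6558) = Add(Add(Add(-9, Mul(3, Pow(8798, Rational(1, 2)))), 4727), -6558) = Add(Add(4718, Mul(3, Pow(8798, Rational(1, 2)))), -6558) = Add(-1840, Mul(3, Pow(8798, Rational(1, 2))))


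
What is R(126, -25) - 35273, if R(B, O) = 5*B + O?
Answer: -34668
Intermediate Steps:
R(B, O) = O + 5*B
R(126, -25) - 35273 = (-25 + 5*126) - 35273 = (-25 + 630) - 35273 = 605 - 35273 = -34668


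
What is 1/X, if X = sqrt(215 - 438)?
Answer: -I*sqrt(223)/223 ≈ -0.066965*I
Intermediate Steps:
X = I*sqrt(223) (X = sqrt(-223) = I*sqrt(223) ≈ 14.933*I)
1/X = 1/(I*sqrt(223)) = -I*sqrt(223)/223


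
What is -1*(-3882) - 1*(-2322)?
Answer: 6204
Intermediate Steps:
-1*(-3882) - 1*(-2322) = 3882 + 2322 = 6204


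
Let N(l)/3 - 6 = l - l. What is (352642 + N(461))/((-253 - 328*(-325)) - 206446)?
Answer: -352660/100099 ≈ -3.5231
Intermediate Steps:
N(l) = 18 (N(l) = 18 + 3*(l - l) = 18 + 3*0 = 18 + 0 = 18)
(352642 + N(461))/((-253 - 328*(-325)) - 206446) = (352642 + 18)/((-253 - 328*(-325)) - 206446) = 352660/((-253 + 106600) - 206446) = 352660/(106347 - 206446) = 352660/(-100099) = 352660*(-1/100099) = -352660/100099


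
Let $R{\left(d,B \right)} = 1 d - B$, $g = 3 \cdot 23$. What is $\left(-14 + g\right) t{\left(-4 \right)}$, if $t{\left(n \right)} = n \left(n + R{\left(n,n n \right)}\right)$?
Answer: $5280$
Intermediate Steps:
$g = 69$
$R{\left(d,B \right)} = d - B$
$t{\left(n \right)} = n \left(- n^{2} + 2 n\right)$ ($t{\left(n \right)} = n \left(n + \left(n - n n\right)\right) = n \left(n - \left(n^{2} - n\right)\right) = n \left(- n^{2} + 2 n\right)$)
$\left(-14 + g\right) t{\left(-4 \right)} = \left(-14 + 69\right) \left(-4\right)^{2} \left(2 - -4\right) = 55 \cdot 16 \left(2 + 4\right) = 55 \cdot 16 \cdot 6 = 55 \cdot 96 = 5280$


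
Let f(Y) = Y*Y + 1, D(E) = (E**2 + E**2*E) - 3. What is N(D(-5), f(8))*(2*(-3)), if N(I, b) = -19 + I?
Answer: 732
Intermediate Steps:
D(E) = -3 + E**2 + E**3 (D(E) = (E**2 + E**3) - 3 = -3 + E**2 + E**3)
f(Y) = 1 + Y**2 (f(Y) = Y**2 + 1 = 1 + Y**2)
N(D(-5), f(8))*(2*(-3)) = (-19 + (-3 + (-5)**2 + (-5)**3))*(2*(-3)) = (-19 + (-3 + 25 - 125))*(-6) = (-19 - 103)*(-6) = -122*(-6) = 732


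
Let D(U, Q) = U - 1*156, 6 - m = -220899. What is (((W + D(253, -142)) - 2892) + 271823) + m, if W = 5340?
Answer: 495273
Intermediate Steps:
m = 220905 (m = 6 - 1*(-220899) = 6 + 220899 = 220905)
D(U, Q) = -156 + U (D(U, Q) = U - 156 = -156 + U)
(((W + D(253, -142)) - 2892) + 271823) + m = (((5340 + (-156 + 253)) - 2892) + 271823) + 220905 = (((5340 + 97) - 2892) + 271823) + 220905 = ((5437 - 2892) + 271823) + 220905 = (2545 + 271823) + 220905 = 274368 + 220905 = 495273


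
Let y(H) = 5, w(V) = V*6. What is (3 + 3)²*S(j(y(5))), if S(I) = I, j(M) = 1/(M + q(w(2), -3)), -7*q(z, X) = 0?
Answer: 36/5 ≈ 7.2000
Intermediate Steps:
w(V) = 6*V
q(z, X) = 0 (q(z, X) = -⅐*0 = 0)
j(M) = 1/M (j(M) = 1/(M + 0) = 1/M)
(3 + 3)²*S(j(y(5))) = (3 + 3)²/5 = 6²*(⅕) = 36*(⅕) = 36/5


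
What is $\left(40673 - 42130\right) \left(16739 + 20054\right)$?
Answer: $-53607401$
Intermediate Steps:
$\left(40673 - 42130\right) \left(16739 + 20054\right) = \left(-1457\right) 36793 = -53607401$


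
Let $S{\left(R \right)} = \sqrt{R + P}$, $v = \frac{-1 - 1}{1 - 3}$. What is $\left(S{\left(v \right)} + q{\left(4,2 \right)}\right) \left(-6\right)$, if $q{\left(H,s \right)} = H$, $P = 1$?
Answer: $-24 - 6 \sqrt{2} \approx -32.485$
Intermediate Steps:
$v = 1$ ($v = - \frac{2}{-2} = \left(-2\right) \left(- \frac{1}{2}\right) = 1$)
$S{\left(R \right)} = \sqrt{1 + R}$ ($S{\left(R \right)} = \sqrt{R + 1} = \sqrt{1 + R}$)
$\left(S{\left(v \right)} + q{\left(4,2 \right)}\right) \left(-6\right) = \left(\sqrt{1 + 1} + 4\right) \left(-6\right) = \left(\sqrt{2} + 4\right) \left(-6\right) = \left(4 + \sqrt{2}\right) \left(-6\right) = -24 - 6 \sqrt{2}$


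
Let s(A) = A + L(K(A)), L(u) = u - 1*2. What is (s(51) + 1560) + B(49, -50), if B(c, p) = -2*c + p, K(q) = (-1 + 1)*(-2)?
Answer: 1461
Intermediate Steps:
K(q) = 0 (K(q) = 0*(-2) = 0)
L(u) = -2 + u (L(u) = u - 2 = -2 + u)
B(c, p) = p - 2*c
s(A) = -2 + A (s(A) = A + (-2 + 0) = A - 2 = -2 + A)
(s(51) + 1560) + B(49, -50) = ((-2 + 51) + 1560) + (-50 - 2*49) = (49 + 1560) + (-50 - 98) = 1609 - 148 = 1461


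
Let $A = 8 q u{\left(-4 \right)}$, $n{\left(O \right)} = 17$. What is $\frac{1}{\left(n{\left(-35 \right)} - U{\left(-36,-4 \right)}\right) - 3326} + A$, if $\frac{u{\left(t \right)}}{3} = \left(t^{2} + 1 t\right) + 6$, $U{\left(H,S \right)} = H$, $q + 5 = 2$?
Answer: $- \frac{4241809}{3273} \approx -1296.0$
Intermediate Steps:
$q = -3$ ($q = -5 + 2 = -3$)
$u{\left(t \right)} = 18 + 3 t + 3 t^{2}$ ($u{\left(t \right)} = 3 \left(\left(t^{2} + 1 t\right) + 6\right) = 3 \left(\left(t^{2} + t\right) + 6\right) = 3 \left(\left(t + t^{2}\right) + 6\right) = 3 \left(6 + t + t^{2}\right) = 18 + 3 t + 3 t^{2}$)
$A = -1296$ ($A = 8 \left(-3\right) \left(18 + 3 \left(-4\right) + 3 \left(-4\right)^{2}\right) = - 24 \left(18 - 12 + 3 \cdot 16\right) = - 24 \left(18 - 12 + 48\right) = \left(-24\right) 54 = -1296$)
$\frac{1}{\left(n{\left(-35 \right)} - U{\left(-36,-4 \right)}\right) - 3326} + A = \frac{1}{\left(17 - -36\right) - 3326} - 1296 = \frac{1}{\left(17 + 36\right) - 3326} - 1296 = \frac{1}{53 - 3326} - 1296 = \frac{1}{-3273} - 1296 = - \frac{1}{3273} - 1296 = - \frac{4241809}{3273}$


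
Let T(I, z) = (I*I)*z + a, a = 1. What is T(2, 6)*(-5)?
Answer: -125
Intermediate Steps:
T(I, z) = 1 + z*I**2 (T(I, z) = (I*I)*z + 1 = I**2*z + 1 = z*I**2 + 1 = 1 + z*I**2)
T(2, 6)*(-5) = (1 + 6*2**2)*(-5) = (1 + 6*4)*(-5) = (1 + 24)*(-5) = 25*(-5) = -125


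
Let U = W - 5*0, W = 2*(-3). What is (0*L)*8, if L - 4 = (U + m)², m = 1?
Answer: 0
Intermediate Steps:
W = -6
U = -6 (U = -6 - 5*0 = -6 + 0 = -6)
L = 29 (L = 4 + (-6 + 1)² = 4 + (-5)² = 4 + 25 = 29)
(0*L)*8 = (0*29)*8 = 0*8 = 0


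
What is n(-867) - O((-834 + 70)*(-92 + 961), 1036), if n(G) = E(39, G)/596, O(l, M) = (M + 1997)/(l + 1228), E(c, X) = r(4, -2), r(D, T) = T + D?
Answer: 87029/10971168 ≈ 0.0079325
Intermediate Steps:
r(D, T) = D + T
E(c, X) = 2 (E(c, X) = 4 - 2 = 2)
O(l, M) = (1997 + M)/(1228 + l)
n(G) = 1/298 (n(G) = 2/596 = 2*(1/596) = 1/298)
n(-867) - O((-834 + 70)*(-92 + 961), 1036) = 1/298 - (1997 + 1036)/(1228 + (-834 + 70)*(-92 + 961)) = 1/298 - 3033/(1228 - 764*869) = 1/298 - 3033/(1228 - 663916) = 1/298 - 3033/(-662688) = 1/298 - (-1)*3033/662688 = 1/298 - 1*(-337/73632) = 1/298 + 337/73632 = 87029/10971168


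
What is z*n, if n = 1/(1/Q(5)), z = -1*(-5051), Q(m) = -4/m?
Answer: -20204/5 ≈ -4040.8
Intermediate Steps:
z = 5051
n = -4/5 (n = 1/(1/(-4/5)) = 1/(-5/4) = -4/5 ≈ -0.80000)
z*n = 5051*(-4/5) = -20204/5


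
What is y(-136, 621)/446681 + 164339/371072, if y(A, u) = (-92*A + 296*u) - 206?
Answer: 146182491643/165750812032 ≈ 0.88194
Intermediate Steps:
y(A, u) = -206 - 92*A + 296*u
y(-136, 621)/446681 + 164339/371072 = (-206 - 92*(-136) + 296*621)/446681 + 164339/371072 = (-206 + 12512 + 183816)*(1/446681) + 164339*(1/371072) = 196122*(1/446681) + 164339/371072 = 196122/446681 + 164339/371072 = 146182491643/165750812032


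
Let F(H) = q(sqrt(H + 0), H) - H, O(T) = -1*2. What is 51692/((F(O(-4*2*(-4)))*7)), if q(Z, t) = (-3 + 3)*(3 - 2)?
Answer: 25846/7 ≈ 3692.3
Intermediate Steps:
q(Z, t) = 0 (q(Z, t) = 0*1 = 0)
O(T) = -2
F(H) = -H (F(H) = 0 - H = -H)
51692/((F(O(-4*2*(-4)))*7)) = 51692/((-1*(-2)*7)) = 51692/((2*7)) = 51692/14 = 51692*(1/14) = 25846/7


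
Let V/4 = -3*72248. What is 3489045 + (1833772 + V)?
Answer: 4455841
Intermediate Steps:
V = -866976 (V = 4*(-3*72248) = 4*(-216744) = -866976)
3489045 + (1833772 + V) = 3489045 + (1833772 - 866976) = 3489045 + 966796 = 4455841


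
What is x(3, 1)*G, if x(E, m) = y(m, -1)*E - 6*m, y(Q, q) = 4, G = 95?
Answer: 570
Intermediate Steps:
x(E, m) = -6*m + 4*E (x(E, m) = 4*E - 6*m = -6*m + 4*E)
x(3, 1)*G = (-6*1 + 4*3)*95 = (-6 + 12)*95 = 6*95 = 570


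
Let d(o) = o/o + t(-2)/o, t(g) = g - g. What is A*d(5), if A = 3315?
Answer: 3315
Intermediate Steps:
t(g) = 0
d(o) = 1 (d(o) = o/o + 0/o = 1 + 0 = 1)
A*d(5) = 3315*1 = 3315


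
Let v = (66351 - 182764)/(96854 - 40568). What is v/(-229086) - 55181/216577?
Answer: -64681551360325/253874209436172 ≈ -0.25478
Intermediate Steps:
v = -116413/56286 ≈ -2.0682
v/(-229086) - 55181/216577 = -116413/56286/(-229086) - 55181/216577 = -116413/56286*(-1/229086) - 55181*1/216577 = 10583/1172212236 - 55181/216577 = -64681551360325/253874209436172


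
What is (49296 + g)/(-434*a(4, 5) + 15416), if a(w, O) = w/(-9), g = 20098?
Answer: 312273/70240 ≈ 4.4458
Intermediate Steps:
a(w, O) = -w/9 (a(w, O) = w*(-⅑) = -w/9)
(49296 + g)/(-434*a(4, 5) + 15416) = (49296 + 20098)/(-(-434)*4/9 + 15416) = 69394/(-434*(-4/9) + 15416) = 69394/(1736/9 + 15416) = 69394/(140480/9) = 69394*(9/140480) = 312273/70240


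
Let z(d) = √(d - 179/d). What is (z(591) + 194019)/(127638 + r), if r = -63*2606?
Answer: -9239/1740 - √206319282/21595140 ≈ -5.3104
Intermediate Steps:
r = -164178
(z(591) + 194019)/(127638 + r) = (√(591 - 179/591) + 194019)/(127638 - 164178) = (√(591 - 179*1/591) + 194019)/(-36540) = (√(591 - 179/591) + 194019)*(-1/36540) = (√(349102/591) + 194019)*(-1/36540) = (√206319282/591 + 194019)*(-1/36540) = (194019 + √206319282/591)*(-1/36540) = -9239/1740 - √206319282/21595140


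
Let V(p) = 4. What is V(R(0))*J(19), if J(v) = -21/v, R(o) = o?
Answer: -84/19 ≈ -4.4211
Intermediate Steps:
V(R(0))*J(19) = 4*(-21/19) = -84/19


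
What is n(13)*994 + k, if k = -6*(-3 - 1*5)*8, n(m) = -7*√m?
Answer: 384 - 6958*√13 ≈ -24703.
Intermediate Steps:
k = 384 (k = -6*(-3 - 5)*8 = -6*(-8)*8 = 48*8 = 384)
n(13)*994 + k = -7*√13*994 + 384 = -6958*√13 + 384 = 384 - 6958*√13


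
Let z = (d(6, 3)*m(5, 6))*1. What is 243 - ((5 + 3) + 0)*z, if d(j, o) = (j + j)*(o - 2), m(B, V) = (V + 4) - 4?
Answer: -333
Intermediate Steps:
m(B, V) = V (m(B, V) = (4 + V) - 4 = V)
d(j, o) = 2*j*(-2 + o) (d(j, o) = (2*j)*(-2 + o) = 2*j*(-2 + o))
z = 72 (z = ((2*6*(-2 + 3))*6)*1 = ((2*6*1)*6)*1 = (12*6)*1 = 72*1 = 72)
243 - ((5 + 3) + 0)*z = 243 - ((5 + 3) + 0)*72 = 243 - (8 + 0)*72 = 243 - 8*72 = 243 - 1*576 = 243 - 576 = -333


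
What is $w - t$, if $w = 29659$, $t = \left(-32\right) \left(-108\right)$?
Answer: $26203$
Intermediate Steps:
$t = 3456$
$w - t = 29659 - 3456 = 26203$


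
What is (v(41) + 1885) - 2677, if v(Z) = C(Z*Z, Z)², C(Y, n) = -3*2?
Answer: -756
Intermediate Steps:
C(Y, n) = -6
v(Z) = 36 (v(Z) = (-6)² = 36)
(v(41) + 1885) - 2677 = (36 + 1885) - 2677 = 1921 - 2677 = -756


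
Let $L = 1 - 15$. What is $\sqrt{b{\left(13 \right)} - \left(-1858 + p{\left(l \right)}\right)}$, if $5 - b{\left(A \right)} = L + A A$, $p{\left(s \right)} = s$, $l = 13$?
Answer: $\sqrt{1695} \approx 41.17$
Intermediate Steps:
$L = -14$ ($L = 1 - 15 = -14$)
$b{\left(A \right)} = 19 - A^{2}$ ($b{\left(A \right)} = 5 - \left(-14 + A A\right) = 5 - \left(-14 + A^{2}\right) = 19 - A^{2}$)
$\sqrt{b{\left(13 \right)} - \left(-1858 + p{\left(l \right)}\right)} = \sqrt{\left(19 - 13^{2}\right) + \left(1858 - 13\right)} = \sqrt{\left(19 - 169\right) + \left(1858 - 13\right)} = \sqrt{\left(19 - 169\right) + 1845} = \sqrt{-150 + 1845} = \sqrt{1695}$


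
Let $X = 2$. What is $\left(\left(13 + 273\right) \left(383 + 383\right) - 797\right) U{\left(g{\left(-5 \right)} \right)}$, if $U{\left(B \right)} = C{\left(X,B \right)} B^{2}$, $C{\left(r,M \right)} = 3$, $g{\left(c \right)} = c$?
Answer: $16370925$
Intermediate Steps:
$U{\left(B \right)} = 3 B^{2}$
$\left(\left(13 + 273\right) \left(383 + 383\right) - 797\right) U{\left(g{\left(-5 \right)} \right)} = \left(\left(13 + 273\right) \left(383 + 383\right) - 797\right) 3 \left(-5\right)^{2} = \left(286 \cdot 766 - 797\right) 3 \cdot 25 = \left(219076 - 797\right) 75 = 218279 \cdot 75 = 16370925$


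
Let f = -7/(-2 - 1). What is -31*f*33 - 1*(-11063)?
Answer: 8676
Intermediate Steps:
f = 7/3 (f = -7/(-3) = -7*(-1/3) = 7/3 ≈ 2.3333)
-31*f*33 - 1*(-11063) = -31*7/3*33 - 1*(-11063) = -217/3*33 + 11063 = -2387 + 11063 = 8676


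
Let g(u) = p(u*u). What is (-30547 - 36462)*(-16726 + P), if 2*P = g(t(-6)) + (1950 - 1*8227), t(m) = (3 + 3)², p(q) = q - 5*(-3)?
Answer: 1287175881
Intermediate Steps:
p(q) = 15 + q (p(q) = q + 15 = 15 + q)
t(m) = 36 (t(m) = 6² = 36)
g(u) = 15 + u² (g(u) = 15 + u*u = 15 + u²)
P = -2483 (P = ((15 + 36²) + (1950 - 1*8227))/2 = ((15 + 1296) + (1950 - 8227))/2 = (1311 - 6277)/2 = (½)*(-4966) = -2483)
(-30547 - 36462)*(-16726 + P) = (-30547 - 36462)*(-16726 - 2483) = -67009*(-19209) = 1287175881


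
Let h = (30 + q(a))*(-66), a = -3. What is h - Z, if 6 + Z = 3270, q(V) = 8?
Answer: -5772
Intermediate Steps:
Z = 3264 (Z = -6 + 3270 = 3264)
h = -2508 (h = (30 + 8)*(-66) = 38*(-66) = -2508)
h - Z = -2508 - 1*3264 = -2508 - 3264 = -5772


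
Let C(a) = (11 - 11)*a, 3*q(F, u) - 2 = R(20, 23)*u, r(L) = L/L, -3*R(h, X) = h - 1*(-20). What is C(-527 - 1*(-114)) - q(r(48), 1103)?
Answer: 44114/9 ≈ 4901.6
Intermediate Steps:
R(h, X) = -20/3 - h/3 (R(h, X) = -(h - 1*(-20))/3 = -(h + 20)/3 = -(20 + h)/3 = -20/3 - h/3)
r(L) = 1
q(F, u) = ⅔ - 40*u/9 (q(F, u) = ⅔ + ((-20/3 - ⅓*20)*u)/3 = ⅔ + ((-20/3 - 20/3)*u)/3 = ⅔ + (-40*u/3)/3 = ⅔ - 40*u/9)
C(a) = 0 (C(a) = 0*a = 0)
C(-527 - 1*(-114)) - q(r(48), 1103) = 0 - (⅔ - 40/9*1103) = 0 - (⅔ - 44120/9) = 0 - 1*(-44114/9) = 0 + 44114/9 = 44114/9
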